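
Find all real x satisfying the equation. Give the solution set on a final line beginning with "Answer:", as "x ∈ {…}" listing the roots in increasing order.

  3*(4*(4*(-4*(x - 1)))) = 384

Step 1. [3*(4*(4*(-4*(x - 1)))) = 384] LHS = 3·(…); ÷3 both sides ⇒ div: 4*(4*(-4*(x - 1))) = 128.
Step 2. [4*(4*(-4*(x - 1))) = 128] 4·(inner) — divide through by 4 ⇒ div: 4*(-4*(x - 1)) = 32.
Step 3. [4*(-4*(x - 1)) = 32] divide by the outer 4, so div: -4*(x - 1) = 8.
Step 4. [-4*(x - 1) = 8] -4·(inner) — divide through by -4 ⇒ div: x - 1 = -2.
Step 5. [x - 1 = -2] peel the -1: add 1 from each side. So sub: x = -1.

Answer: x ∈ {-1}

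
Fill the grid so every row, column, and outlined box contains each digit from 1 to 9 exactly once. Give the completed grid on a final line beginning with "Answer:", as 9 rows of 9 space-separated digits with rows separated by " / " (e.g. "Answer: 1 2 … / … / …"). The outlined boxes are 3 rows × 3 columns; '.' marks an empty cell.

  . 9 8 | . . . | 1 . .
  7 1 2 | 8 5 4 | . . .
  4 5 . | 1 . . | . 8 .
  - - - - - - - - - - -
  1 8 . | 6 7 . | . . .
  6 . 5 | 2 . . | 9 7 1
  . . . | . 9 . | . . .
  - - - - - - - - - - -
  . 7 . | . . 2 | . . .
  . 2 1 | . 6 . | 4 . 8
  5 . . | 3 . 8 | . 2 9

Step 1. [r1c1∈{3}] only 3 remains possible at r1c1, so r1c1=3.
Step 2. [r7c3∈{3,4,6,9}] r7c3 is the only open cell in box 7 admitting 3, so r7c3=3.
Step 3. [r5c6∈{3}] only 3 remains possible at r5c6 ⇒ r5c6=3.
Step 4. [r4c6∈{5}] r4c6 is down to just 5 ⇒ r4c6=5.
Step 5. [r6c4∈{4}] nothing but 4 survives at r6c4, so r6c4=4.
Step 6. [r3c3∈{6}] nothing but 6 survives at r3c3, so r3c3=6.
Step 7. [r1c4∈{7}] r1c4's peers cover all but 7 ⇒ r1c4=7.
Step 8. [r6c7∈{2,3,5,6,8}] row 6 places 8 nowhere but r6c7. So r6c7=8.
Step 9. [r7c7∈{5,6}] col 7 places 5 nowhere but r7c7. So r7c7=5.
Step 10. [r7c9∈{6}] only 6 remains possible at r7c9 ⇒ r7c9=6.
Step 11. [r2c9∈{3}] r2c9's peers cover all but 3 ⇒ r2c9=3.
Step 12. [r6c8∈{3,5,6}] in row 6, 6 fits only at r6c8. So r6c8=6.
Step 13. [r8c1∈{9}] nothing but 9 survives at r8c1, so r8c1=9.
Step 14. [r9c3∈{4}] r9c3's peers cover all but 4 ⇒ r9c3=4.
Step 15. [r1c8∈{4,5}] in col 8, 5 fits only at r1c8, so r1c8=5.
Step 16. [r4c7∈{2,3}] 3 has one home in col 7: r4c7. So r4c7=3.
Step 17. [r3c7∈{2,7}] col 7 places 2 nowhere but r3c7 ⇒ r3c7=2.
Step 18. [r4c9∈{2,4}] across row 4, 2 lands solely at r4c9 ⇒ r4c9=2.
Step 19. [r7c5∈{1,4}] row 7 places 4 nowhere but r7c5. So r7c5=4.
Step 20. [r3c6∈{9}] only 9 remains possible at r3c6 ⇒ r3c6=9.
Step 21. [r5c5∈{8}] only 8 remains possible at r5c5 ⇒ r5c5=8.
Step 22. [r7c1∈{8}] nothing but 8 survives at r7c1 ⇒ r7c1=8.
Step 23. [r8c4∈{5}] nothing but 5 survives at r8c4. So r8c4=5.
Step 24. [r6c6∈{1}] r6c6 is down to just 1. So r6c6=1.
Step 25. [r8c8∈{3}] only 3 remains possible at r8c8, so r8c8=3.
Step 26. [r1c5∈{2}] r1c5 is down to just 2. So r1c5=2.
Step 27. [r8c6∈{7}] r8c6 is down to just 7. So r8c6=7.
Step 28. [r7c8∈{1}] r7c8 has the single candidate 1, so r7c8=1.
Step 29. [r1c9∈{4}] only 4 remains possible at r1c9. So r1c9=4.
Step 30. [r2c7∈{6}] r2c7's peers cover all but 6 ⇒ r2c7=6.
Step 31. [r9c2∈{6}] r9c2 has the single candidate 6. So r9c2=6.
Step 32. [r6c1∈{2}] nothing but 2 survives at r6c1 ⇒ r6c1=2.
Step 33. [r9c7∈{7}] r9c7's peers cover all but 7 ⇒ r9c7=7.
Step 34. [r3c9∈{7}] nothing but 7 survives at r3c9, so r3c9=7.
Step 35. [r6c9∈{5}] r6c9 is down to just 5, so r6c9=5.
Step 36. [r4c3∈{9}] r4c3 has the single candidate 9. So r4c3=9.
Step 37. [r6c2∈{3}] r6c2 is down to just 3. So r6c2=3.
Step 38. [r9c5∈{1}] r9c5 has the single candidate 1, so r9c5=1.
Step 39. [r5c2∈{4}] r5c2 has the single candidate 4 ⇒ r5c2=4.
Step 40. [r1c6∈{6}] nothing but 6 survives at r1c6, so r1c6=6.
Step 41. [r2c8∈{9}] nothing but 9 survives at r2c8. So r2c8=9.
Step 42. [r7c4∈{9}] only 9 remains possible at r7c4, so r7c4=9.
Step 43. [r6c3∈{7}] only 7 remains possible at r6c3. So r6c3=7.
Step 44. [r3c5∈{3}] only 3 remains possible at r3c5 ⇒ r3c5=3.
Step 45. [r4c8∈{4}] r4c8's peers cover all but 4. So r4c8=4.

Answer: 3 9 8 7 2 6 1 5 4 / 7 1 2 8 5 4 6 9 3 / 4 5 6 1 3 9 2 8 7 / 1 8 9 6 7 5 3 4 2 / 6 4 5 2 8 3 9 7 1 / 2 3 7 4 9 1 8 6 5 / 8 7 3 9 4 2 5 1 6 / 9 2 1 5 6 7 4 3 8 / 5 6 4 3 1 8 7 2 9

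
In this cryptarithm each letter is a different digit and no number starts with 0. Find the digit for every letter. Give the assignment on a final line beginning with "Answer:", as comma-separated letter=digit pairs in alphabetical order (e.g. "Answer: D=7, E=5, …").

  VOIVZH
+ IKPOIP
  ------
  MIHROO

Step 1. [col 1: H + P ≡ O (mod 10)] column 1 (H + P ≡ O (mod 10), carry-in 0) doesn't pin O yet; pick O=8 and continue ⇒ O=8.
Step 2. [col 1: H + P ≡ O (mod 10)] H=1 is one option consistent with column 1 (H + P ≡ O (mod 10), carry-in 0) — take it ⇒ H=1.
Step 3. [col 1: H + P ≡ O (mod 10)] in column 1 we have H+P≡O with carry-in 0; given H=1, O=8 and digits 1,8 already taken and all letters distinct, that pins P to 7, so P=7.
Step 4. [col 2: Z + I ≡ O (mod 10)] several values work for Z in column 2 (Z + I ≡ O (mod 10), carry-in 0); try Z=5. So Z=5.
Step 5. [col 2: Z + I ≡ O (mod 10)] column 2 reads Z+I+carry(0)=O with Z=5, O=8; with digits 1,5,7,8 already taken and all letters distinct, the only value for I is 3, so I=3.
Step 6. [col 3: V + O ≡ R (mod 10)] several values work for R in column 3 (V + O ≡ R (mod 10), carry-in 0); try R=0, so R=0.
Step 7. [col 3: V + O ≡ R (mod 10)] column 3 reads V+O+carry(0)=R with O=8, R=0; with digits 0,1,3,5,7,8 already taken and all letters distinct, the only value for V is 2, so V=2.
Step 8. [col 5: O + K ≡ I (mod 10)] column 5 reads O+K+carry(1)=I with O=8, I=3; with digits 0,1,2,3,5,7,8 already taken and all letters distinct, the only value for K is 4 ⇒ K=4.
Step 9. [col 6: V + I ≡ M (mod 10)] column 6: given V=2, I=3, carry-in 1, and digits 0,1,2,3,4,5,7,8 already taken and all letters distinct, V+I≡M (mod 10) forces M=6 ⇒ M=6.

Answer: H=1, I=3, K=4, M=6, O=8, P=7, R=0, V=2, Z=5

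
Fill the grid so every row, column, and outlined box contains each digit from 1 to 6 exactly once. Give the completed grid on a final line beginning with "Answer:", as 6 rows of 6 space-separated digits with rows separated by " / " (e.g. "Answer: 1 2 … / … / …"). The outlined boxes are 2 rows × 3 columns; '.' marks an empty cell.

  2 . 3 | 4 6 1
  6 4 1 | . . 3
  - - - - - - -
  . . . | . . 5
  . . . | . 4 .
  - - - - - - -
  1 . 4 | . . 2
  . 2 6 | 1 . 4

Step 1. [r4c2∈{1,3,5,6}] across row 4, 1 lands solely at r4c2. So r4c2=1.
Step 2. [r5c4∈{3,5,6}] 6 has one home in row 5: r5c4. So r5c4=6.
Step 3. [r3c3∈{2}] r3c3 has the single candidate 2. So r3c3=2.
Step 4. [r3c4∈{3}] r3c4 is down to just 3 ⇒ r3c4=3.
Step 5. [r5c2∈{3,5}] 3 has one home in col 2: r5c2 ⇒ r5c2=3.
Step 6. [r5c5∈{5}] r5c5 is down to just 5. So r5c5=5.
Step 7. [r2c4∈{2,5}] 5 has one home in row 2: r2c4, so r2c4=5.
Step 8. [r4c3∈{5}] r4c3's peers cover all but 5, so r4c3=5.
Step 9. [r3c5∈{1}] r3c5's peers cover all but 1, so r3c5=1.
Step 10. [r4c4∈{2}] r4c4 has the single candidate 2. So r4c4=2.
Step 11. [r4c6∈{6}] only 6 remains possible at r4c6, so r4c6=6.
Step 12. [r6c5∈{3}] only 3 remains possible at r6c5, so r6c5=3.
Step 13. [r1c2∈{5}] r1c2's peers cover all but 5. So r1c2=5.
Step 14. [r3c2∈{6}] r3c2 has the single candidate 6 ⇒ r3c2=6.
Step 15. [r3c1∈{4}] r3c1's peers cover all but 4 ⇒ r3c1=4.
Step 16. [r2c5∈{2}] only 2 remains possible at r2c5, so r2c5=2.
Step 17. [r6c1∈{5}] only 5 remains possible at r6c1, so r6c1=5.
Step 18. [r4c1∈{3}] only 3 remains possible at r4c1 ⇒ r4c1=3.

Answer: 2 5 3 4 6 1 / 6 4 1 5 2 3 / 4 6 2 3 1 5 / 3 1 5 2 4 6 / 1 3 4 6 5 2 / 5 2 6 1 3 4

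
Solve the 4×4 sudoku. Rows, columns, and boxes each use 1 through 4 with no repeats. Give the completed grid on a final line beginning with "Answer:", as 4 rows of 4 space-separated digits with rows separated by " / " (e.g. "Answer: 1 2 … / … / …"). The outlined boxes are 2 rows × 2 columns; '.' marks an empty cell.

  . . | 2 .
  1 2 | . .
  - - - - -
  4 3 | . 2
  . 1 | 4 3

Step 1. [r1c4∈{1,4}] r1c4 is the only open cell in row 1 admitting 1, so r1c4=1.
Step 2. [r4c1∈{2}] r4c1's peers cover all but 2, so r4c1=2.
Step 3. [r1c2∈{4}] r1c2 is down to just 4. So r1c2=4.
Step 4. [r1c1∈{3}] nothing but 3 survives at r1c1. So r1c1=3.
Step 5. [r2c4∈{4}] r2c4 is down to just 4. So r2c4=4.
Step 6. [r2c3∈{3}] r2c3's peers cover all but 3. So r2c3=3.
Step 7. [r3c3∈{1}] r3c3 has the single candidate 1, so r3c3=1.

Answer: 3 4 2 1 / 1 2 3 4 / 4 3 1 2 / 2 1 4 3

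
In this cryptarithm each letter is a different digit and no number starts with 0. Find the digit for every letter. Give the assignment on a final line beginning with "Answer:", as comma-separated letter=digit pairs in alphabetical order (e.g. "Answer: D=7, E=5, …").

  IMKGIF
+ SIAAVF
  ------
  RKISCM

Step 1. [col 1: F + F ≡ M (mod 10)] several values work for F in column 1 (F + F ≡ M (mod 10), carry-in 0); try F=7. So F=7.
Step 2. [col 1: F + F ≡ M (mod 10)] in column 1 we have F+F≡M with carry-in 0; given F=7 and digits 7 already taken and all letters distinct, that pins M to 4, so M=4.
Step 3. [col 2: I + V ≡ C (mod 10)] column 2 (I + V ≡ C (mod 10), carry-in 1) doesn't pin V yet; pick V=0 and continue. So V=0.
Step 4. [col 2: I + V ≡ C (mod 10)] column 2 (I + V ≡ C (mod 10), carry-in 1) doesn't pin C yet; pick C=2 and continue, so C=2.
Step 5. [col 2: I + V ≡ C (mod 10)] column 2 reads I+V+carry(1)=C with V=0, C=2; with digits 0,2,4,7 already taken and all letters distinct, the only value for I is 1, so I=1.
Step 6. [col 3: G + A ≡ S (mod 10)] column 3 (G + A ≡ S (mod 10), carry-in 0) doesn't pin G yet; pick G=3 and continue. So G=3.
Step 7. [col 3: G + A ≡ S (mod 10)] several values work for S in column 3 (G + A ≡ S (mod 10), carry-in 0); try S=8 ⇒ S=8.
Step 8. [col 3: G + A ≡ S (mod 10)] from column 3 (G=3, S=8, carry-in 0, digits 0,1,2,3,4,7,8 already taken and all letters distinct): A must equal 5 ⇒ A=5.
Step 9. [col 4: K + A ≡ I (mod 10)] column 4: given A=5, I=1, carry-in 0, and digits 0,1,2,3,4,5,7,8 already taken and all letters distinct, K+A≡I (mod 10) forces K=6 ⇒ K=6.
Step 10. [col 6: I + S ≡ R (mod 10)] column 6 reads I+S+carry(0)=R with I=1, S=8; with digits 0,1,2,3,4,5,6,7,8 already taken and all letters distinct, the only value for R is 9. So R=9.

Answer: A=5, C=2, F=7, G=3, I=1, K=6, M=4, R=9, S=8, V=0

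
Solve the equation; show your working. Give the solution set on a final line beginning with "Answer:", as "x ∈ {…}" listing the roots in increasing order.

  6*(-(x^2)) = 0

Step 1. [6*(-(x^2)) = 0] 6·(inner) — divide through by 6. So div: -(x^2) = 0.
Step 2. [-(x^2) = 0] flip signs both sides ⇒ neg: x^2 = 0.
Step 3. [x^2 = 0] LHS squared, RHS 0 ≥ 0: apply √ (±), so sqrt: x = 0.

Answer: x ∈ {0}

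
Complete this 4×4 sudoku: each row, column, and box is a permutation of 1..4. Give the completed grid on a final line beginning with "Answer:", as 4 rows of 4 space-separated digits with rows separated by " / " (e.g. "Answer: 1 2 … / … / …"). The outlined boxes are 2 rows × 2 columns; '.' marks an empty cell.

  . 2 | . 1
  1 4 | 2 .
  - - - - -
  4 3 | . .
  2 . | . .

Step 1. [r1c3∈{3,4}] in row 1, 4 fits only at r1c3, so r1c3=4.
Step 2. [r4c3∈{1,3}] r4c3 is the only open cell in col 3 admitting 3. So r4c3=3.
Step 3. [r4c2∈{1}] r4c2 has the single candidate 1. So r4c2=1.
Step 4. [r3c4∈{2}] r3c4 has the single candidate 2 ⇒ r3c4=2.
Step 5. [r2c4∈{3}] r2c4's peers cover all but 3 ⇒ r2c4=3.
Step 6. [r1c1∈{3}] r1c1's peers cover all but 3 ⇒ r1c1=3.
Step 7. [r4c4∈{4}] r4c4 is down to just 4 ⇒ r4c4=4.
Step 8. [r3c3∈{1}] only 1 remains possible at r3c3, so r3c3=1.

Answer: 3 2 4 1 / 1 4 2 3 / 4 3 1 2 / 2 1 3 4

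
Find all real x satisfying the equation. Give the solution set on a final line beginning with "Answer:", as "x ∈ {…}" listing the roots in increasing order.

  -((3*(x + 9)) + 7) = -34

Step 1. [-((3*(x + 9)) + 7) = -34] leading − — multiply by −1. So neg: (3*(x + 9)) + 7 = 34.
Step 2. [(3*(x + 9)) + 7 = 34] +7 is outermost — subtract 7 both sides, so sub: 3*(x + 9) = 27.
Step 3. [3*(x + 9) = 27] 3·(inner) — divide through by 3. So div: x + 9 = 9.
Step 4. [x + 9 = 9] 9 comes off first (subtract 9), so sub: x = 0.

Answer: x ∈ {0}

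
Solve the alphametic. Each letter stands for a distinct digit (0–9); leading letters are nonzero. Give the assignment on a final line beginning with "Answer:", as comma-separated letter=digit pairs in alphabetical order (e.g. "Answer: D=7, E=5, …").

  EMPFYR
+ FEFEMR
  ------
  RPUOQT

Step 1. [col 1: R + R ≡ T (mod 10)] R=7 is one option consistent with column 1 (R + R ≡ T (mod 10), carry-in 0) — take it. So R=7.
Step 2. [col 1: R + R ≡ T (mod 10)] column 1 reads R+R+carry(0)=T with R=7; with digits 7 already taken and all letters distinct, the only value for T is 4 ⇒ T=4.
Step 3. [col 2: Y + M ≡ Q (mod 10)] Q=0 is one option consistent with column 2 (Y + M ≡ Q (mod 10), carry-in 1) — take it ⇒ Q=0.
Step 4. [col 2: Y + M ≡ Q (mod 10)] column 2 (Y + M ≡ Q (mod 10), carry-in 1) doesn't pin Y yet; pick Y=6 and continue ⇒ Y=6.
Step 5. [col 2: Y + M ≡ Q (mod 10)] column 2: given Y=6, Q=0, carry-in 1, and digits 0,4,6,7 already taken and all letters distinct, Y+M≡Q (mod 10) forces M=3, so M=3.
Step 6. [col 3: F + E ≡ O (mod 10)] several values work for E in column 3 (F + E ≡ O (mod 10), carry-in 1); try E=5, so E=5.
Step 7. [col 3: F + E ≡ O (mod 10)] from column 3 (E=5, carry-in 1, digits 0,3,4,5,6,7 already taken and all letters distinct): O must equal 8. So O=8.
Step 8. [col 3: F + E ≡ O (mod 10)] in column 3 we have F+E≡O with carry-in 1; given E=5, O=8 and digits 0,3,4,5,6,7,8 already taken and all letters distinct, that pins F to 2 ⇒ F=2.
Step 9. [col 4: P + F ≡ U (mod 10)] column 4 reads P+F+carry(0)=U with F=2; with digits 0,2,3,4,5,6,7,8 already taken and all letters distinct, the only value for U is 1 ⇒ U=1.
Step 10. [col 4: P + F ≡ U (mod 10)] column 4 reads P+F+carry(0)=U with F=2, U=1; with digits 0,1,2,3,4,5,6,7,8 already taken and all letters distinct, the only value for P is 9. So P=9.

Answer: E=5, F=2, M=3, O=8, P=9, Q=0, R=7, T=4, U=1, Y=6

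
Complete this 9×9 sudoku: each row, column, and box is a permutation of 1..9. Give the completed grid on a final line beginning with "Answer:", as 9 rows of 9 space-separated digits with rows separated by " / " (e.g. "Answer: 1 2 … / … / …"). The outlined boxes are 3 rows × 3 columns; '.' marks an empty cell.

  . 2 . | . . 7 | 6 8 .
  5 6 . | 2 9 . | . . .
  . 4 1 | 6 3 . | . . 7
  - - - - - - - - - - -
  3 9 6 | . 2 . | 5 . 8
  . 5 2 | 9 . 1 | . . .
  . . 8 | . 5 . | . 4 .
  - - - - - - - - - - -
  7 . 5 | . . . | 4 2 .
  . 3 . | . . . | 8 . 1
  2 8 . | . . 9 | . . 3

Step 1. [r9c7∈{7}] only 7 remains possible at r9c7, so r9c7=7.
Step 2. [r8c1∈{4,6,9}] r8c1 is the only open cell in col 1 admitting 6. So r8c1=6.
Step 3. [r4c6∈{4}] r4c6 has the single candidate 4. So r4c6=4.
Step 4. [r4c4∈{7}] r4c4 has the single candidate 7, so r4c4=7.
Step 5. [r1c9∈{4,5,9}] 5 has one home in col 9: r1c9 ⇒ r1c9=5.
Step 6. [r7c4∈{1,3,8}] in col 4, 8 fits only at r7c4, so r7c4=8.
Step 7. [r5c9∈{6}] only 6 remains possible at r5c9. So r5c9=6.
Step 8. [r3c8∈{9}] only 9 remains possible at r3c8 ⇒ r3c8=9.
Step 9. [r6c7∈{1,2,3,9}] col 7 places 9 nowhere but r6c7. So r6c7=9.
Step 10. [r8c8∈{5}] only 5 remains possible at r8c8, so r8c8=5.
Step 11. [r8c4∈{4}] nothing but 4 survives at r8c4 ⇒ r8c4=4.
Step 12. [r6c6∈{3,6}] in row 6, 6 fits only at r6c6 ⇒ r6c6=6.
Step 13. [r2c7∈{1,3}] in col 7, 1 fits only at r2c7, so r2c7=1.
Step 14. [r1c3∈{3,9}] r1c3 is the only open cell in row 1 admitting 3. So r1c3=3.
Step 15. [r7c2∈{1}] nothing but 1 survives at r7c2, so r7c2=1.
Step 16. [r1c4∈{1}] r1c4's peers cover all but 1. So r1c4=1.
Step 17. [r2c8∈{3}] r2c8's peers cover all but 3, so r2c8=3.
Step 18. [r3c6∈{5,8}] across row 3, 5 lands solely at r3c6 ⇒ r3c6=5.
Step 19. [r9c5∈{1,6}] across row 9, 1 lands solely at r9c5, so r9c5=1.
Step 20. [r5c8∈{7}] r5c8 is down to just 7, so r5c8=7.
Step 21. [r1c1∈{9}] r1c1 has the single candidate 9 ⇒ r1c1=9.
Step 22. [r8c3∈{9}] r8c3 has the single candidate 9 ⇒ r8c3=9.
Step 23. [r7c5∈{6}] nothing but 6 survives at r7c5, so r7c5=6.
Step 24. [r3c7∈{2}] nothing but 2 survives at r3c7 ⇒ r3c7=2.
Step 25. [r9c3∈{4}] only 4 remains possible at r9c3, so r9c3=4.
Step 26. [r8c5∈{7}] r8c5 has the single candidate 7, so r8c5=7.
Step 27. [r6c9∈{2}] r6c9's peers cover all but 2. So r6c9=2.
Step 28. [r5c5∈{8}] nothing but 8 survives at r5c5 ⇒ r5c5=8.
Step 29. [r6c2∈{7}] r6c2 has the single candidate 7 ⇒ r6c2=7.
Step 30. [r8c6∈{2}] nothing but 2 survives at r8c6 ⇒ r8c6=2.
Step 31. [r5c7∈{3}] nothing but 3 survives at r5c7 ⇒ r5c7=3.
Step 32. [r6c1∈{1}] nothing but 1 survives at r6c1. So r6c1=1.
Step 33. [r6c4∈{3}] r6c4's peers cover all but 3, so r6c4=3.
Step 34. [r9c8∈{6}] r9c8 has the single candidate 6 ⇒ r9c8=6.
Step 35. [r7c6∈{3}] r7c6 has the single candidate 3. So r7c6=3.
Step 36. [r1c5∈{4}] r1c5 has the single candidate 4. So r1c5=4.
Step 37. [r5c1∈{4}] r5c1 is down to just 4. So r5c1=4.
Step 38. [r3c1∈{8}] nothing but 8 survives at r3c1 ⇒ r3c1=8.
Step 39. [r2c6∈{8}] nothing but 8 survives at r2c6. So r2c6=8.
Step 40. [r2c3∈{7}] r2c3 has the single candidate 7, so r2c3=7.
Step 41. [r9c4∈{5}] nothing but 5 survives at r9c4 ⇒ r9c4=5.
Step 42. [r2c9∈{4}] r2c9's peers cover all but 4, so r2c9=4.
Step 43. [r4c8∈{1}] r4c8 is down to just 1. So r4c8=1.
Step 44. [r7c9∈{9}] r7c9 has the single candidate 9. So r7c9=9.

Answer: 9 2 3 1 4 7 6 8 5 / 5 6 7 2 9 8 1 3 4 / 8 4 1 6 3 5 2 9 7 / 3 9 6 7 2 4 5 1 8 / 4 5 2 9 8 1 3 7 6 / 1 7 8 3 5 6 9 4 2 / 7 1 5 8 6 3 4 2 9 / 6 3 9 4 7 2 8 5 1 / 2 8 4 5 1 9 7 6 3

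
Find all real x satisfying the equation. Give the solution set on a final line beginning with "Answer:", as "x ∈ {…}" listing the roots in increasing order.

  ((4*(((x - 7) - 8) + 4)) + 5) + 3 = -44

Step 1. [((4*(((x - 7) - 8) + 4)) + 5) + 3 = -44] 3 comes off first (subtract 3), so sub: (4*(((x - 7) - 8) + 4)) + 5 = -47.
Step 2. [(4*(((x - 7) - 8) + 4)) + 5 = -47] 5 comes off first (subtract 5). So sub: 4*(((x - 7) - 8) + 4) = -52.
Step 3. [4*(((x - 7) - 8) + 4) = -52] 4 out front; divide by 4. So div: ((x - 7) - 8) + 4 = -13.
Step 4. [((x - 7) - 8) + 4 = -13] peel the +4: subtract 4 from each side ⇒ sub: (x - 7) - 8 = -17.
Step 5. [(x - 7) - 8 = -17] the outer -8 inverts by adding 8 ⇒ sub: x - 7 = -9.
Step 6. [x - 7 = -9] -7 is outermost — add 7 both sides. So sub: x = -2.

Answer: x ∈ {-2}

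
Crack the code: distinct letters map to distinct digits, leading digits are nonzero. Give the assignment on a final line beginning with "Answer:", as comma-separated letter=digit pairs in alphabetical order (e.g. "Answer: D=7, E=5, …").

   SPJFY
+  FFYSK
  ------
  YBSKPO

Step 1. [col 1: Y + K ≡ O (mod 10)] several values work for K in column 1 (Y + K ≡ O (mod 10), carry-in 0); try K=7, so K=7.
Step 2. [col 1: Y + K ≡ O (mod 10)] no forcing yet in column 1 (carry-in 0); O=8 is free and consistent — try it, so O=8.
Step 3. [col 1: Y + K ≡ O (mod 10)] from column 1 (K=7, O=8, carry-in 0, digits 7,8 already taken and all letters distinct): Y must equal 1. So Y=1.
Step 4. [col 2: F + S ≡ P (mod 10)] column 2 (F + S ≡ P (mod 10), carry-in 0) doesn't pin P yet; pick P=9 and continue. So P=9.
Step 5. [col 2: F + S ≡ P (mod 10)] several values work for F in column 2 (F + S ≡ P (mod 10), carry-in 0); try F=5 ⇒ F=5.
Step 6. [col 2: F + S ≡ P (mod 10)] from column 2 (F=5, P=9, carry-in 0, digits 1,5,7,8,9 already taken and all letters distinct): S must equal 4 ⇒ S=4.
Step 7. [col 3: J + Y ≡ K (mod 10)] column 3: given Y=1, K=7, carry-in 0, and digits 1,4,5,7,8,9 already taken and all letters distinct, J+Y≡K (mod 10) forces J=6. So J=6.
Step 8. [col 5: S + F ≡ B (mod 10)] in column 5 we have S+F≡B with carry-in 1; given S=4, F=5 and digits 1,4,5,6,7,8,9 already taken and all letters distinct, that pins B to 0, so B=0.

Answer: B=0, F=5, J=6, K=7, O=8, P=9, S=4, Y=1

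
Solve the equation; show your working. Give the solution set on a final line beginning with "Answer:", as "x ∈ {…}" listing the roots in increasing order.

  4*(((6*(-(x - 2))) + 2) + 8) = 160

Step 1. [4*(((6*(-(x - 2))) + 2) + 8) = 160] leading coefficient 4: divide by 4. So div: ((6*(-(x - 2))) + 2) + 8 = 40.
Step 2. [((6*(-(x - 2))) + 2) + 8 = 40] subtract 8: x sits inside (… + 8), so sub: (6*(-(x - 2))) + 2 = 32.
Step 3. [(6*(-(x - 2))) + 2 = 32] peel the +2: subtract 2 from each side ⇒ sub: 6*(-(x - 2)) = 30.
Step 4. [6*(-(x - 2)) = 30] 6·(inner) — divide through by 6. So div: -(x - 2) = 5.
Step 5. [-(x - 2) = 5] leading − — multiply by −1 ⇒ neg: x - 2 = -5.
Step 6. [x - 2 = -5] -2 is outermost — add 2 both sides, so sub: x = -3.

Answer: x ∈ {-3}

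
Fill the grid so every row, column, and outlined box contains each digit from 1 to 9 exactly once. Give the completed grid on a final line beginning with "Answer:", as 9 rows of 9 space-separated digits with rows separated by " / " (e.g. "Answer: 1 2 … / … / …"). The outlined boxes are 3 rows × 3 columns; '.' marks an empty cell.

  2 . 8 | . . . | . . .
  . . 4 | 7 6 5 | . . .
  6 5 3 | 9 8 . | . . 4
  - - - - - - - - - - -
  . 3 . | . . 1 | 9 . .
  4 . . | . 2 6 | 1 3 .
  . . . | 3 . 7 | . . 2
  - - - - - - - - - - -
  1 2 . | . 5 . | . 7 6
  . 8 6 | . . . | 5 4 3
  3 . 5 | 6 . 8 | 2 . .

Step 1. [r6c5∈{4,9}] box 5 places 9 nowhere but r6c5, so r6c5=9.
Step 2. [r1c2∈{1,7,9}] r1c2 is the only open cell in box 1 admitting 7 ⇒ r1c2=7.
Step 3. [r3c8∈{1,2}] in row 3, 1 fits only at r3c8 ⇒ r3c8=1.
Step 4. [r4c8∈{5,6,8}] r4c8 is the only open cell in row 4 admitting 6, so r4c8=6.
Step 5. [r7c4∈{4}] r7c4's peers cover all but 4 ⇒ r7c4=4.
Step 6. [r9c8∈{9}] r9c8 is down to just 9. So r9c8=9.
Step 7. [r1c5∈{1,3,4}] in col 5, 3 fits only at r1c5 ⇒ r1c5=3.
Step 8. [r8c1∈{7,9}] r8c1 is the only open cell in box 7 admitting 7. So r8c1=7.
Step 9. [r1c8∈{5}] r1c8 has the single candidate 5 ⇒ r1c8=5.
Step 10. [r6c8∈{8}] only 8 remains possible at r6c8, so r6c8=8.
Step 11. [r2c2∈{1,9}] row 2 places 1 nowhere but r2c2 ⇒ r2c2=1.
Step 12. [r8c6∈{2,9}] row 8 places 9 nowhere but r8c6 ⇒ r8c6=9.
Step 13. [r2c9∈{8,9}] across col 9, 8 lands solely at r2c9 ⇒ r2c9=8.
Step 14. [r8c5∈{1}] only 1 remains possible at r8c5. So r8c5=1.
Step 15. [r5c4∈{5,8}] 8 has one home in row 5: r5c4. So r5c4=8.
Step 16. [r4c4∈{5}] r4c4 is down to just 5 ⇒ r4c4=5.
Step 17. [r4c9∈{7}] only 7 remains possible at r4c9 ⇒ r4c9=7.
Step 18. [r7c3∈{9}] nothing but 9 survives at r7c3, so r7c3=9.
Step 19. [r5c9∈{5}] only 5 remains possible at r5c9. So r5c9=5.
Step 20. [r6c2∈{6}] r6c2 has the single candidate 6, so r6c2=6.
Step 21. [r1c7∈{6}] nothing but 6 survives at r1c7 ⇒ r1c7=6.
Step 22. [r6c3∈{1}] only 1 remains possible at r6c3, so r6c3=1.
Step 23. [r1c4∈{1}] r1c4's peers cover all but 1 ⇒ r1c4=1.
Step 24. [r4c5∈{4}] nothing but 4 survives at r4c5 ⇒ r4c5=4.
Step 25. [r7c6∈{3}] only 3 remains possible at r7c6. So r7c6=3.
Step 26. [r2c7∈{3}] only 3 remains possible at r2c7 ⇒ r2c7=3.
Step 27. [r4c1∈{8}] r4c1 has the single candidate 8 ⇒ r4c1=8.
Step 28. [r9c5∈{7}] r9c5 is down to just 7, so r9c5=7.
Step 29. [r8c4∈{2}] r8c4 has the single candidate 2, so r8c4=2.
Step 30. [r7c7∈{8}] only 8 remains possible at r7c7, so r7c7=8.
Step 31. [r6c7∈{4}] only 4 remains possible at r6c7 ⇒ r6c7=4.
Step 32. [r2c8∈{2}] nothing but 2 survives at r2c8. So r2c8=2.
Step 33. [r1c6∈{4}] r1c6's peers cover all but 4, so r1c6=4.
Step 34. [r6c1∈{5}] r6c1's peers cover all but 5, so r6c1=5.
Step 35. [r1c9∈{9}] nothing but 9 survives at r1c9 ⇒ r1c9=9.
Step 36. [r3c7∈{7}] r3c7's peers cover all but 7, so r3c7=7.
Step 37. [r5c2∈{9}] r5c2 has the single candidate 9, so r5c2=9.
Step 38. [r2c1∈{9}] r2c1 is down to just 9 ⇒ r2c1=9.
Step 39. [r5c3∈{7}] only 7 remains possible at r5c3, so r5c3=7.
Step 40. [r9c9∈{1}] r9c9 is down to just 1. So r9c9=1.
Step 41. [r4c3∈{2}] only 2 remains possible at r4c3. So r4c3=2.
Step 42. [r3c6∈{2}] only 2 remains possible at r3c6, so r3c6=2.
Step 43. [r9c2∈{4}] r9c2 has the single candidate 4 ⇒ r9c2=4.

Answer: 2 7 8 1 3 4 6 5 9 / 9 1 4 7 6 5 3 2 8 / 6 5 3 9 8 2 7 1 4 / 8 3 2 5 4 1 9 6 7 / 4 9 7 8 2 6 1 3 5 / 5 6 1 3 9 7 4 8 2 / 1 2 9 4 5 3 8 7 6 / 7 8 6 2 1 9 5 4 3 / 3 4 5 6 7 8 2 9 1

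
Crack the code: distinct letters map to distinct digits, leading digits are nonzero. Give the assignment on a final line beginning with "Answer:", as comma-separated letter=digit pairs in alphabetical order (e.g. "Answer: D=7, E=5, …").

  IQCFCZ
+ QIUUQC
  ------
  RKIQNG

Step 1. [col 1: Z + C ≡ G (mod 10)] several values work for Z in column 1 (Z + C ≡ G (mod 10), carry-in 0); try Z=1 ⇒ Z=1.
Step 2. [col 1: Z + C ≡ G (mod 10)] no forcing yet in column 1 (carry-in 0); G=9 is free and consistent — try it. So G=9.
Step 3. [col 1: Z + C ≡ G (mod 10)] in column 1 we have Z+C≡G with carry-in 0; given Z=1, G=9 and digits 1,9 already taken and all letters distinct, that pins C to 8. So C=8.
Step 4. [col 2: C + Q ≡ N (mod 10)] no forcing yet in column 2 (carry-in 0); Q=2 is free and consistent — try it ⇒ Q=2.
Step 5. [col 2: C + Q ≡ N (mod 10)] from column 2 (C=8, Q=2, carry-in 0, digits 1,2,8,9 already taken and all letters distinct): N must equal 0, so N=0.
Step 6. [col 3: F + U ≡ Q (mod 10)] F=7 is one option consistent with column 3 (F + U ≡ Q (mod 10), carry-in 1) — take it ⇒ F=7.
Step 7. [col 3: F + U ≡ Q (mod 10)] column 3 reads F+U+carry(1)=Q with F=7, Q=2; with digits 0,1,2,7,8,9 already taken and all letters distinct, the only value for U is 4 ⇒ U=4.
Step 8. [col 4: C + U ≡ I (mod 10)] column 4 reads C+U+carry(1)=I with C=8, U=4; with digits 0,1,2,4,7,8,9 already taken and all letters distinct, the only value for I is 3. So I=3.
Step 9. [col 5: Q + I ≡ K (mod 10)] column 5: given Q=2, I=3, carry-in 1, and digits 0,1,2,3,4,7,8,9 already taken and all letters distinct, Q+I≡K (mod 10) forces K=6 ⇒ K=6.
Step 10. [col 6: I + Q ≡ R (mod 10)] in column 6 we have I+Q≡R with carry-in 0; given I=3, Q=2 and digits 0,1,2,3,4,6,7,8,9 already taken and all letters distinct, that pins R to 5, so R=5.

Answer: C=8, F=7, G=9, I=3, K=6, N=0, Q=2, R=5, U=4, Z=1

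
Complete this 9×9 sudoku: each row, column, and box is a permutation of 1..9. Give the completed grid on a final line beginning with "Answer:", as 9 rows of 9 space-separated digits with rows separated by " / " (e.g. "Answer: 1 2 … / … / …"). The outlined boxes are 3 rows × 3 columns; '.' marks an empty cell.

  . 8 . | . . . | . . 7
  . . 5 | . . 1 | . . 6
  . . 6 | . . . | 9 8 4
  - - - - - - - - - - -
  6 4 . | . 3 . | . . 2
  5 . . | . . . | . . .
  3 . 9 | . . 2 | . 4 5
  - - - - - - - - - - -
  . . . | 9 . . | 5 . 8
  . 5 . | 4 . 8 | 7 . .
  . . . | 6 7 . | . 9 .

Step 1. [r1c8∈{1,2,3,5}] r1c8 is the only open cell in col 8 admitting 5, so r1c8=5.
Step 2. [r1c7∈{1,2,3}] box 3 places 1 nowhere but r1c7. So r1c7=1.
Step 3. [r2c2∈{2,3,7,9}] col 2 places 9 nowhere but r2c2 ⇒ r2c2=9.
Step 4. [r7c6∈{3}] r7c6 is down to just 3 ⇒ r7c6=3.
Step 5. [r4c6∈{5,7,9}] 9 has one home in row 4: r4c6, so r4c6=9.
Step 6. [r8c8∈{1,2,3,6}] r8c8 is the only open cell in row 8 admitting 6 ⇒ r8c8=6.
Step 7. [r9c1∈{1,2,4,8}] in col 1, 8 fits only at r9c1, so r9c1=8.
Step 8. [r4c7∈{8}] r4c7 has the single candidate 8, so r4c7=8.
Step 9. [r5c3∈{1,2,7,8}] r5c3 is the only open cell in col 3 admitting 8. So r5c3=8.
Step 10. [r5c2∈{1,2,7}] r5c2 is the only open cell in row 5 admitting 2. So r5c2=2.
Step 11. [r4c4∈{1,5,7}] in row 4, 5 fits only at r4c4, so r4c4=5.
Step 12. [r1c5∈{2,4,6,9}] row 1 places 9 nowhere but r1c5, so r1c5=9.
Step 13. [r9c7∈{2,3,4}] col 7 places 4 nowhere but r9c7. So r9c7=4.
Step 14. [r9c3∈{1,2,3}] 2 has one home in row 9: r9c3, so r9c3=2.
Step 15. [r2c7∈{2,3}] r2c7 is the only open cell in col 7 admitting 2, so r2c7=2.
Step 16. [r8c5∈{1,2}] in row 8, 2 fits only at r8c5, so r8c5=2.
Step 17. [r7c5∈{1}] nothing but 1 survives at r7c5 ⇒ r7c5=1.
Step 18. [r5c7∈{3,6}] 3 has one home in col 7: r5c7. So r5c7=3.
Step 19. [r1c6∈{4,6}] r1c6 is the only open cell in row 1 admitting 6. So r1c6=6.
Step 20. [r2c5∈{4,8}] box 2 places 4 nowhere but r2c5, so r2c5=4.
Step 21. [r2c1∈{7}] r2c1 is down to just 7, so r2c1=7.
Step 22. [r2c4∈{3,8}] row 2 places 8 nowhere but r2c4. So r2c4=8.
Step 23. [r7c1∈{4}] r7c1 is down to just 4. So r7c1=4.
Step 24. [r1c1∈{2}] r1c1 is down to just 2. So r1c1=2.
Step 25. [r3c4∈{2,3,7}] r3c4 is the only open cell in row 3 admitting 2, so r3c4=2.
Step 26. [r3c2∈{1,3}] 3 has one home in row 3: r3c2, so r3c2=3.
Step 27. [r9c2∈{1}] only 1 remains possible at r9c2 ⇒ r9c2=1.
Step 28. [r6c2∈{7}] r6c2's peers cover all but 7, so r6c2=7.
Step 29. [r5c4∈{1,7}] across col 4, 7 lands solely at r5c4. So r5c4=7.
Step 30. [r8c9∈{1,3}] in row 8, 1 fits only at r8c9 ⇒ r8c9=1.
Step 31. [r4c3∈{1}] r4c3 is down to just 1. So r4c3=1.
Step 32. [r9c6∈{5}] nothing but 5 survives at r9c6, so r9c6=5.
Step 33. [r5c5∈{6}] r5c5 has the single candidate 6. So r5c5=6.
Step 34. [r7c8∈{2}] r7c8 has the single candidate 2, so r7c8=2.
Step 35. [r7c3∈{7}] r7c3 is down to just 7, so r7c3=7.
Step 36. [r1c3∈{4}] nothing but 4 survives at r1c3 ⇒ r1c3=4.
Step 37. [r3c1∈{1}] only 1 remains possible at r3c1 ⇒ r3c1=1.
Step 38. [r5c6∈{4}] r5c6's peers cover all but 4, so r5c6=4.
Step 39. [r6c4∈{1}] r6c4 is down to just 1. So r6c4=1.
Step 40. [r5c8∈{1}] nothing but 1 survives at r5c8. So r5c8=1.
Step 41. [r2c8∈{3}] r2c8 is down to just 3. So r2c8=3.
Step 42. [r5c9∈{9}] nothing but 9 survives at r5c9. So r5c9=9.
Step 43. [r1c4∈{3}] nothing but 3 survives at r1c4 ⇒ r1c4=3.
Step 44. [r3c5∈{5}] only 5 remains possible at r3c5. So r3c5=5.
Step 45. [r4c8∈{7}] r4c8's peers cover all but 7, so r4c8=7.
Step 46. [r3c6∈{7}] r3c6 has the single candidate 7, so r3c6=7.
Step 47. [r6c5∈{8}] r6c5 is down to just 8, so r6c5=8.
Step 48. [r8c1∈{9}] nothing but 9 survives at r8c1 ⇒ r8c1=9.
Step 49. [r6c7∈{6}] r6c7's peers cover all but 6 ⇒ r6c7=6.
Step 50. [r8c3∈{3}] r8c3's peers cover all but 3 ⇒ r8c3=3.
Step 51. [r7c2∈{6}] r7c2 has the single candidate 6, so r7c2=6.
Step 52. [r9c9∈{3}] nothing but 3 survives at r9c9, so r9c9=3.

Answer: 2 8 4 3 9 6 1 5 7 / 7 9 5 8 4 1 2 3 6 / 1 3 6 2 5 7 9 8 4 / 6 4 1 5 3 9 8 7 2 / 5 2 8 7 6 4 3 1 9 / 3 7 9 1 8 2 6 4 5 / 4 6 7 9 1 3 5 2 8 / 9 5 3 4 2 8 7 6 1 / 8 1 2 6 7 5 4 9 3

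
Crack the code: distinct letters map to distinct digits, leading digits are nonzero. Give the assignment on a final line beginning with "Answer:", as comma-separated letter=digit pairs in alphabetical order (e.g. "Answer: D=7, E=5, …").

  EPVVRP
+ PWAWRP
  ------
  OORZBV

Step 1. [col 1: P + P ≡ V (mod 10)] no forcing yet in column 1 (carry-in 0); V=8 is free and consistent — try it ⇒ V=8.
Step 2. [col 1: P + P ≡ V (mod 10)] several values work for P in column 1 (P + P ≡ V (mod 10), carry-in 0); try P=4, so P=4.
Step 3. [col 2: R + R ≡ B (mod 10)] no forcing yet in column 2 (carry-in 0); R=5 is free and consistent — try it, so R=5.
Step 4. [col 2: R + R ≡ B (mod 10)] from column 2 (R=5, carry-in 0, digits 4,5,8 already taken and all letters distinct): B must equal 0 ⇒ B=0.
Step 5. [col 3: V + W ≡ Z (mod 10)] W=2 is one option consistent with column 3 (V + W ≡ Z (mod 10), carry-in 1) — take it. So W=2.
Step 6. [col 3: V + W ≡ Z (mod 10)] from column 3 (V=8, W=2, carry-in 1, digits 0,2,4,5,8 already taken and all letters distinct): Z must equal 1, so Z=1.
Step 7. [col 4: V + A ≡ R (mod 10)] from column 4 (V=8, R=5, carry-in 1, digits 0,1,2,4,5,8 already taken and all letters distinct): A must equal 6. So A=6.
Step 8. [col 5: P + W ≡ O (mod 10)] column 5: given P=4, W=2, carry-in 1, and digits 0,1,2,4,5,6,8 already taken and all letters distinct, P+W≡O (mod 10) forces O=7. So O=7.
Step 9. [col 6: E + P ≡ O (mod 10)] column 6 reads E+P+carry(0)=O with P=4, O=7; with digits 0,1,2,4,5,6,7,8 already taken and all letters distinct, the only value for E is 3. So E=3.

Answer: A=6, B=0, E=3, O=7, P=4, R=5, V=8, W=2, Z=1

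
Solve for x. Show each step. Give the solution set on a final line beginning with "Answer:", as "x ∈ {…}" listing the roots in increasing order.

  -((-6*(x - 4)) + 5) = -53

Step 1. [-((-6*(x - 4)) + 5) = -53] flip signs both sides ⇒ neg: (-6*(x - 4)) + 5 = 53.
Step 2. [(-6*(x - 4)) + 5 = 53] subtract 5: x sits inside (… + 5). So sub: -6*(x - 4) = 48.
Step 3. [-6*(x - 4) = 48] LHS = -6·(…); ÷-6 both sides ⇒ div: x - 4 = -8.
Step 4. [x - 4 = -8] add 4: x sits inside (… - 4). So sub: x = -4.

Answer: x ∈ {-4}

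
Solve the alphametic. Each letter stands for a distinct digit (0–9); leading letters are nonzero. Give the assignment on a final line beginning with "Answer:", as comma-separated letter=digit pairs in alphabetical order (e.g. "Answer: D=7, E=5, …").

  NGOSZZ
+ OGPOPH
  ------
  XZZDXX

Step 1. [col 1: Z + H ≡ X (mod 10)] column 1 (Z + H ≡ X (mod 10), carry-in 0) doesn't pin X yet; pick X=4 and continue. So X=4.
Step 2. [col 1: Z + H ≡ X (mod 10)] H=6 is one option consistent with column 1 (Z + H ≡ X (mod 10), carry-in 0) — take it ⇒ H=6.
Step 3. [col 1: Z + H ≡ X (mod 10)] column 1 reads Z+H+carry(0)=X with H=6, X=4; with digits 4,6 already taken and all letters distinct, the only value for Z is 8. So Z=8.
Step 4. [col 2: Z + P ≡ X (mod 10)] from column 2 (Z=8, X=4, carry-in 1, digits 4,6,8 already taken and all letters distinct): P must equal 5. So P=5.
Step 5. [col 3: S + O ≡ D (mod 10)] S=7 is one option consistent with column 3 (S + O ≡ D (mod 10), carry-in 1) — take it ⇒ S=7.
Step 6. [col 3: S + O ≡ D (mod 10)] O=2 is one option consistent with column 3 (S + O ≡ D (mod 10), carry-in 1) — take it. So O=2.
Step 7. [col 3: S + O ≡ D (mod 10)] column 3 reads S+O+carry(1)=D with S=7, O=2; with digits 2,4,5,6,7,8 already taken and all letters distinct, the only value for D is 0 ⇒ D=0.
Step 8. [col 5: G + G ≡ Z (mod 10)] from column 5 (Z=8, carry-in 0, digits 0,2,4,5,6,7,8 already taken and all letters distinct): G must equal 9, so G=9.
Step 9. [col 6: N + O ≡ X (mod 10)] in column 6 we have N+O≡X with carry-in 1; given O=2, X=4 and digits 0,2,4,5,6,7,8,9 already taken and all letters distinct, that pins N to 1 ⇒ N=1.

Answer: D=0, G=9, H=6, N=1, O=2, P=5, S=7, X=4, Z=8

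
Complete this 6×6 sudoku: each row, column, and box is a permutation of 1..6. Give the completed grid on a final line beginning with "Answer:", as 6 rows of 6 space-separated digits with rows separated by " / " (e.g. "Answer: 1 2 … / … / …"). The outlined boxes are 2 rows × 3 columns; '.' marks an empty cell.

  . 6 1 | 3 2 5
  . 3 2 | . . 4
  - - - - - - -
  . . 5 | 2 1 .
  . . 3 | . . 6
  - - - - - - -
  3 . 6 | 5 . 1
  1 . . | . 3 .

Step 1. [r3c2∈{4}] r3c2 has the single candidate 4. So r3c2=4.
Step 2. [r5c5∈{4}] r5c5 is down to just 4, so r5c5=4.
Step 3. [r5c2∈{2}] nothing but 2 survives at r5c2, so r5c2=2.
Step 4. [r2c4∈{1,6}] row 2 places 1 nowhere but r2c4, so r2c4=1.
Step 5. [r6c2∈{5}] r6c2 is down to just 5. So r6c2=5.
Step 6. [r4c2∈{1}] only 1 remains possible at r4c2. So r4c2=1.
Step 7. [r2c1∈{5}] r2c1 is down to just 5. So r2c1=5.
Step 8. [r1c1∈{4}] r1c1 has the single candidate 4, so r1c1=4.
Step 9. [r2c5∈{6}] r2c5's peers cover all but 6. So r2c5=6.
Step 10. [r3c6∈{3}] r3c6 has the single candidate 3 ⇒ r3c6=3.
Step 11. [r6c3∈{4}] only 4 remains possible at r6c3 ⇒ r6c3=4.
Step 12. [r4c1∈{2}] r4c1 has the single candidate 2 ⇒ r4c1=2.
Step 13. [r3c1∈{6}] r3c1 is down to just 6 ⇒ r3c1=6.
Step 14. [r4c5∈{5}] r4c5's peers cover all but 5 ⇒ r4c5=5.
Step 15. [r6c6∈{2}] r6c6 has the single candidate 2. So r6c6=2.
Step 16. [r6c4∈{6}] r6c4 is down to just 6. So r6c4=6.
Step 17. [r4c4∈{4}] r4c4 has the single candidate 4, so r4c4=4.

Answer: 4 6 1 3 2 5 / 5 3 2 1 6 4 / 6 4 5 2 1 3 / 2 1 3 4 5 6 / 3 2 6 5 4 1 / 1 5 4 6 3 2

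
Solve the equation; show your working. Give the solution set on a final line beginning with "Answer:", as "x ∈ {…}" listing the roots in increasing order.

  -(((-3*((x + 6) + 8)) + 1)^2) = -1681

Step 1. [-(((-3*((x + 6) + 8)) + 1)^2) = -1681] flip signs both sides ⇒ neg: ((-3*((x + 6) + 8)) + 1)^2 = 1681.
Step 2. [((-3*((x + 6) + 8)) + 1)^2 = 1681] LHS squared, RHS 1681 ≥ 0: apply √ (±), so sqrt: (-3*((x + 6) + 8)) + 1 = 41 or -41.
Step 3. [(-3*((x + 6) + 8)) + 1 = 41 or -41] 1 comes off first (subtract 1). So sub: -3*((x + 6) + 8) = 40 or -42.
Step 4. [-3*((x + 6) + 8) = 40 or -42] leading coefficient -3: divide by -3. So div: (x + 6) + 8 = -40/3 or 14.
Step 5. [(x + 6) + 8 = -40/3 or 14] +8 is outermost — subtract 8 both sides, so sub: x + 6 = -64/3 or 6.
Step 6. [x + 6 = -64/3 or 6] the outer +6 inverts by subtracting 6, so sub: x = -82/3 or 0.

Answer: x ∈ {-82/3, 0}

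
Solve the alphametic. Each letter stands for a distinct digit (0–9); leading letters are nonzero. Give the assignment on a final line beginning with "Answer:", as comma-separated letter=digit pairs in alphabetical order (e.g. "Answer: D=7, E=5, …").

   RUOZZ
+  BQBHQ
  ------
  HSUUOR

Step 1. [col 1: Z + Q ≡ R (mod 10)] Z=6 is one option consistent with column 1 (Z + Q ≡ R (mod 10), carry-in 0) — take it, so Z=6.
Step 2. [col 1: Z + Q ≡ R (mod 10)] several values work for R in column 1 (Z + Q ≡ R (mod 10), carry-in 0); try R=5 ⇒ R=5.
Step 3. [col 1: Z + Q ≡ R (mod 10)] in column 1 we have Z+Q≡R with carry-in 0; given Z=6, R=5 and digits 5,6 already taken and all letters distinct, that pins Q to 9, so Q=9.
Step 4. [col 2: Z + H ≡ O (mod 10)] several values work for O in column 2 (Z + H ≡ O (mod 10), carry-in 1); try O=8. So O=8.
Step 5. [col 2: Z + H ≡ O (mod 10)] column 2 reads Z+H+carry(1)=O with Z=6, O=8; with digits 5,6,8,9 already taken and all letters distinct, the only value for H is 1. So H=1.
Step 6. [col 3: O + B ≡ U (mod 10)] several values work for B in column 3 (O + B ≡ U (mod 10), carry-in 0); try B=4 ⇒ B=4.
Step 7. [col 3: O + B ≡ U (mod 10)] column 3: given O=8, B=4, carry-in 0, and digits 1,4,5,6,8,9 already taken and all letters distinct, O+B≡U (mod 10) forces U=2 ⇒ U=2.
Step 8. [col 5: R + B ≡ S (mod 10)] in column 5 we have R+B≡S with carry-in 1; given R=5, B=4 and digits 1,2,4,5,6,8,9 already taken and all letters distinct, that pins S to 0. So S=0.

Answer: B=4, H=1, O=8, Q=9, R=5, S=0, U=2, Z=6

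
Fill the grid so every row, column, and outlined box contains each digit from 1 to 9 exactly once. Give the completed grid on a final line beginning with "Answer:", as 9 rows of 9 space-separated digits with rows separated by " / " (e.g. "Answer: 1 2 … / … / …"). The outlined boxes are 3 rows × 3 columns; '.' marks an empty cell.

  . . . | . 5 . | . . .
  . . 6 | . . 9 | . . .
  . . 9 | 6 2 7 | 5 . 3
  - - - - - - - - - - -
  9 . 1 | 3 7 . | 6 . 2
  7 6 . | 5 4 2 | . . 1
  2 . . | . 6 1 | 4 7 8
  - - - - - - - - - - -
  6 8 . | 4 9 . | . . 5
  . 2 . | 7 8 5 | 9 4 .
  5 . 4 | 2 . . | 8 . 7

Step 1. [r2c2∈{1,3,4,5,7}] across row 2, 5 lands solely at r2c2. So r2c2=5.
Step 2. [r8c3∈{3}] only 3 remains possible at r8c3 ⇒ r8c3=3.
Step 3. [r1c2∈{1,3,4,7}] across col 2, 7 lands solely at r1c2 ⇒ r1c2=7.
Step 4. [r7c6∈{3}] r7c6 is down to just 3 ⇒ r7c6=3.
Step 5. [r1c1∈{1,3,4,8}] 3 has one home in row 1: r1c1, so r1c1=3.
Step 6. [r1c3∈{2,8}] across col 3, 2 lands solely at r1c3. So r1c3=2.
Step 7. [r1c7∈{1}] r1c7's peers cover all but 1, so r1c7=1.
Step 8. [r9c8∈{1,3,6}] 3 has one home in row 9: r9c8 ⇒ r9c8=3.
Step 9. [r2c4∈{1,8}] 1 has one home in col 4: r2c4. So r2c4=1.
Step 10. [r1c8∈{6,8,9}] 6 has one home in col 8: r1c8. So r1c8=6.
Step 11. [r7c7∈{2}] r7c7's peers cover all but 2, so r7c7=2.
Step 12. [r1c6∈{4,8}] col 6 places 4 nowhere but r1c6 ⇒ r1c6=4.
Step 13. [r8c1∈{1}] only 1 remains possible at r8c1 ⇒ r8c1=1.
Step 14. [r3c8∈{8}] r3c8's peers cover all but 8 ⇒ r3c8=8.
Step 15. [r3c1∈{4}] nothing but 4 survives at r3c1. So r3c1=4.
Step 16. [r1c9∈{9}] r1c9 is down to just 9. So r1c9=9.
Step 17. [r4c8∈{5}] r4c8 is down to just 5, so r4c8=5.
Step 18. [r5c7∈{3}] nothing but 3 survives at r5c7 ⇒ r5c7=3.
Step 19. [r6c4∈{9}] r6c4's peers cover all but 9. So r6c4=9.
Step 20. [r2c9∈{4}] nothing but 4 survives at r2c9. So r2c9=4.
Step 21. [r6c3∈{5}] r6c3 has the single candidate 5 ⇒ r6c3=5.
Step 22. [r6c2∈{3}] only 3 remains possible at r6c2, so r6c2=3.
Step 23. [r9c5∈{1}] nothing but 1 survives at r9c5, so r9c5=1.
Step 24. [r3c2∈{1}] r3c2 is down to just 1, so r3c2=1.
Step 25. [r5c3∈{8}] only 8 remains possible at r5c3 ⇒ r5c3=8.
Step 26. [r1c4∈{8}] nothing but 8 survives at r1c4. So r1c4=8.
Step 27. [r7c8∈{1}] r7c8 has the single candidate 1. So r7c8=1.
Step 28. [r9c2∈{9}] r9c2's peers cover all but 9 ⇒ r9c2=9.
Step 29. [r5c8∈{9}] only 9 remains possible at r5c8, so r5c8=9.
Step 30. [r4c6∈{8}] r4c6's peers cover all but 8 ⇒ r4c6=8.
Step 31. [r7c3∈{7}] r7c3's peers cover all but 7, so r7c3=7.
Step 32. [r2c1∈{8}] r2c1's peers cover all but 8, so r2c1=8.
Step 33. [r2c5∈{3}] only 3 remains possible at r2c5, so r2c5=3.
Step 34. [r8c9∈{6}] r8c9 has the single candidate 6. So r8c9=6.
Step 35. [r9c6∈{6}] r9c6 is down to just 6 ⇒ r9c6=6.
Step 36. [r4c2∈{4}] only 4 remains possible at r4c2, so r4c2=4.
Step 37. [r2c7∈{7}] only 7 remains possible at r2c7 ⇒ r2c7=7.
Step 38. [r2c8∈{2}] r2c8 is down to just 2 ⇒ r2c8=2.

Answer: 3 7 2 8 5 4 1 6 9 / 8 5 6 1 3 9 7 2 4 / 4 1 9 6 2 7 5 8 3 / 9 4 1 3 7 8 6 5 2 / 7 6 8 5 4 2 3 9 1 / 2 3 5 9 6 1 4 7 8 / 6 8 7 4 9 3 2 1 5 / 1 2 3 7 8 5 9 4 6 / 5 9 4 2 1 6 8 3 7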